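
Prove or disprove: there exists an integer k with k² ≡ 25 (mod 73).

Take k = 5. Then 5² = 25, and since 0 ≤ 25 < 73 this is already reduced: 5² ≡ 25 (mod 73).

k = 5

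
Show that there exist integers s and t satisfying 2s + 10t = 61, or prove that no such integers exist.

No, no such integers exist.

gcd(2, 10) = 2, so every integer of the form 2s + 10t is a multiple of 2.
However 61 leaves remainder 1 on division by 2.
So the equation is unsolvable over ℤ.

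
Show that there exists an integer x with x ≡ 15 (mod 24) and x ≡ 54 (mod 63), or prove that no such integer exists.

x = 495

gcd(24, 63) = 3. A simultaneous solution exists iff 15 ≡ 54 (mod 3); here 15 mod 3 = 0 = 54 mod 3, so it does.
Put x = 15 + 24t, so we need 24t ≡ 39 (mod 63), equivalently (divide by 3) 8t ≡ 13 (mod 21).
Since 8·8 = 64 = 3·21 + 1, the inverse of 8 mod 21 is 8.
Multiplying by 8: t ≡ 8·13 = 104 ≡ 20 (mod 21).
Then x = 15 + 24·20 = 495.
Check: 495 mod 24 = 15, 495 mod 63 = 54. ✓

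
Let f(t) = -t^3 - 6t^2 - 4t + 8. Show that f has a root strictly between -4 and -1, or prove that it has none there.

f(-4) = -8 and f(-1) = 7, which have opposite signs.
f is continuous everywhere (it is a polynomial), in particular on [-4, -1].
By the Intermediate Value Theorem f must vanish at some point of (-4, -1).

Such a root exists.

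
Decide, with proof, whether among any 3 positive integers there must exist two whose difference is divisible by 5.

Consider the 3 integers 18, 19, 20. They lie in distinct residue classes modulo 5, since 3 ≤ 5.
Any two of them differ by at most 2 < 5 and by at least 1, so no difference is a multiple of 5.

No; for instance {18, 19, 20} is a counterexample.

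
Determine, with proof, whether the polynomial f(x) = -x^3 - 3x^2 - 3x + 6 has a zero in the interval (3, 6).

No.

f(3) = -57 and f(6) = -336, both negative, so a sign-change argument is unavailable; we show f keeps this sign on the whole interval.
Shift to the endpoint 3: with x = 3 + u (0 < u < 3), one computes f(3 + u) = -u^3 - 12u^2 - 48u - 57.
The nonzero coefficients here are all negative, so for u > 0 every term is negative (or zero), and the constant term -57 is strictly negative.
So f is strictly negative on (3, 6); no root exists in the interval.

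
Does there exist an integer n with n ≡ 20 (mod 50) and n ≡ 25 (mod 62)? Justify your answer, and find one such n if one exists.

No such integer exists.

Both moduli are multiples of 2 = gcd(50, 62), so any solution would satisfy n ≡ 20 and n ≡ 25 modulo 2 simultaneously.
However 20 ≡ 0 and 25 ≡ 1 (mod 2), and 0 ≠ 1.
Hence the system has no solution.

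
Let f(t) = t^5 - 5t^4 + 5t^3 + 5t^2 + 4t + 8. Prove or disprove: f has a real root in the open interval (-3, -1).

The endpoint values f(-3) = -742 and f(-1) = -2 are both negative. Claim: f(t) < 0 for every t in (-3, -1).
Shift to the endpoint -1: with t = -1 − u (0 < u < 2), one computes f(-1 − u) = -u^5 - 10u^4 - 35u^3 - 50u^2 - 34u - 2.
All 6 nonzero coefficients of this polynomial in u are negative; hence for u > 0 the value is a sum of negative terms (the constant -2 among them).
Therefore f(t) < 0 throughout (-3, -1), and f has no zero there.

No.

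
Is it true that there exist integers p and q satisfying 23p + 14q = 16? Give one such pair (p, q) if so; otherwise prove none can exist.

23 and 14 are coprime, so 23p + 14q ranges over all of ℤ.
Euclidean algorithm: 23 = 1·14 + 9, 14 = 1·9 + 5, 9 = 1·5 + 4, 5 = 1·4 + 1, 4 = 4·1 + 0.
Unwinding: 1 = 5 − 1·4 = 5 − (9 − 1·5) = −9 + 2·5 = −9 + 2·(14 − 1·9) = 2·14 − 3·9 = 2·14 − 3·(23 − 1·14) = −3·23 + 5·14, i.e. 23·(-3) + 14·5 = 1.
Scaling by 16 gives the particular solution (p, q) = (-48, 80).
Shifting by a multiple of (14, −23) keeps it a solution: p = -48 + 4·14 = 8, q = 80 − 4·23 = -12.
Check: 23·8 + 14·(-12) = 184 − 168 = 16. ✓

p = 8, q = -12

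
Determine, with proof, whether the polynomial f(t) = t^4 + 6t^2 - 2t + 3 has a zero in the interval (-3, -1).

The endpoint values f(-3) = 144 and f(-1) = 12 are both positive. Claim: f(t) > 0 for every t in (-3, -1).
Shift to the endpoint -1: with t = -1 − u (0 < u < 2), one computes f(-1 − u) = u^4 + 4u^3 + 12u^2 + 18u + 12.
The nonzero coefficients here are all positive, so for u > 0 every term is positive (or zero), and the constant term 12 is strictly positive.
So f is strictly positive on (-3, -1); no root exists in the interval.

No such root exists.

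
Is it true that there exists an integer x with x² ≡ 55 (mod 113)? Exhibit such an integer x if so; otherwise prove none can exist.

No, no such integer exists.

Apply Euler's criterion with the prime 113: 55 is a quadratic residue iff 55^56 ≡ 1 (mod 113), and a non-residue iff it is ≡ −1.
Repeated squaring mod 113: 55^2 = 3025 ≡ 87; 55^4 ≡ 87² = 7569 ≡ 111; 55^8 ≡ 111² = 12321 ≡ 4; 55^16 ≡ 4² = 16 ≡ 16; 55^32 ≡ 16² = 256 ≡ 30.
Since 56 = 32 + 16 + 8, 55^56 ≡ 30 · 16 · 4; multiplying out mod 113: 30·16 = 480 ≡ 28, then 28·4 = 112 ≡ 112. Thus 55^56 ≡ 112 ≡ −1 (mod 113).
The value −1 means 55 is a non-residue modulo 113, so x² ≡ 55 (mod 113) is impossible.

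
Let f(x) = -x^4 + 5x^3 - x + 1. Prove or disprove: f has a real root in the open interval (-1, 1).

Such a root exists.

f(-1) = -4 and f(1) = 4, which have opposite signs.
Since f is a polynomial it is continuous on [-1, 1].
By the Intermediate Value Theorem f must vanish at some point of (-1, 1).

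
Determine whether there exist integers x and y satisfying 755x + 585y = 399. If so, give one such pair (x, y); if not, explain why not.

No such integers exist.

Any value of 755x + 585y is a multiple of gcd(755, 585) = 5.
But 399 = 5·79 + 4, so 5 ∤ 399.
So the equation is unsolvable over ℤ.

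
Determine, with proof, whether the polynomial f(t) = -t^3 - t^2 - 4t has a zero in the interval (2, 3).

No.

f(2) = -20 and f(3) = -48, both negative.
f'(t) = -3t^2 - 2t - 4 has discriminant (-2)² − 4·(-3)·(-4) = -44 < 0, so f' has no real roots and is negative for every real t.
So f is strictly decreasing; between 2 and 3 its values lie between f(2) = -20 and f(3) = -48, all negative. Therefore f has no root in (2, 3).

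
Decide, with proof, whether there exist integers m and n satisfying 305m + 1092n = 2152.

m = 272, n = -74

305 and 1092 are coprime, so 305m + 1092n ranges over all of ℤ.
Run the Euclidean algorithm on 1092 and 305: 1092 = 3·305 + 177, 305 = 1·177 + 128, 177 = 1·128 + 49, 128 = 2·49 + 30, 49 = 1·30 + 19, 30 = 1·19 + 11, 19 = 1·11 + 8, 11 = 1·8 + 3, 8 = 2·3 + 2, 3 = 1·2 + 1, 2 = 2·1 + 0.
Back-substituting, 1 = 3 − 1·2 = 3 − (8 − 2·3) = −8 + 3·3 = −8 + 3·(11 − 1·8) = 3·11 − 4·8 = 3·11 − 4·(19 − 1·11) = −4·19 + 7·11 = −4·19 + 7·(30 − 1·19) = 7·30 − 11·19 = 7·30 − 11·(49 − 1·30) = −11·49 + 18·30 = −11·49 + 18·(128 − 2·49) = 18·128 − 47·49 = 18·128 − 47·(177 − 1·128) = −47·177 + 65·128 = −47·177 + 65·(305 − 1·177) = 65·305 − 112·177 = 65·305 − 112·(1092 − 3·305) = −112·1092 + 401·305; that is, 305·401 + 1092·(-112) = 1.
Multiplying through by 2152: m = 401·2152 = 862952, n = (-112)·2152 = -241024 is a solution.
The general solution is m = 862952 + 1092k, n = -241024 − 305k; taking k = -790 gives the smaller pair m = 272, n = -74.
Indeed 305·272 + 1092·(-74) = 82960 − 80808 = 2152.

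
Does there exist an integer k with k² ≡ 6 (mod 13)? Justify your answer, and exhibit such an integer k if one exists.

No, no such integer exists.

Computing k² mod 13 for k = 0, 1, …, 6 (enough, by the symmetry k ↦ 13 − k) gives 0, 1, 4, 9, 3, 12, 10.
So the quadratic residues mod 13 are {0, 1, 3, 4, 9, 10, 12}, and 6 is not among them.
Therefore k² ≡ 6 (mod 13) has no solution.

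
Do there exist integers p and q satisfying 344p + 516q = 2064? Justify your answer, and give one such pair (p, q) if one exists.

p = 0, q = 4

Since gcd(344, 516) = 172 and 2064 = 172·12, Bézout's identity guarantees a solution.
Dividing through by 172 reduces the equation to 2p + 3q = 12.
Run the Euclidean algorithm on 3 and 2: 3 = 1·2 + 1, 2 = 2·1 + 0.
Unwinding: 1 = 3 − 1·2, i.e. 2·(-1) + 3·1 = 1.
Multiplying through by 12: p = (-1)·12 = -12, q = 1·12 = 12 is a solution.
Adding 4·3 to p and subtracting 4·2 from q gives the tidier solution (0, 4).
Check: 344·0 + 516·4 = 0 + 2064 = 2064. ✓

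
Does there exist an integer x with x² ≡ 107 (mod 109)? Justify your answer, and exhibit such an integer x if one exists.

There is no such integer.

109 is prime, so by Euler's criterion 107 is a square mod 109 iff 107^((109−1)/2) = 107^54 ≡ 1 (mod 109).
Repeated squaring mod 109: 107^2 = 11449 ≡ 4; 107^4 ≡ 4² = 16 ≡ 16; 107^8 ≡ 16² = 256 ≡ 38; 107^16 ≡ 38² = 1444 ≡ 27; 107^32 ≡ 27² = 729 ≡ 75.
Since 54 = 32 + 16 + 4 + 2, 107^54 ≡ 75 · 27 · 16 · 4; multiplying out mod 109: 75·27 = 2025 ≡ 63, then 63·16 = 1008 ≡ 27, then 27·4 = 108 ≡ 108. Thus 107^54 ≡ 108 ≡ −1 (mod 109).
By Euler's criterion 107 is a quadratic non-residue mod 109: no x satisfies x² ≡ 107 (mod 109).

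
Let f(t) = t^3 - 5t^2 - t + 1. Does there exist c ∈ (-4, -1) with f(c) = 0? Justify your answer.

The endpoint values f(-4) = -139 and f(-1) = -4 are both negative. Claim: f(t) < 0 for every t in (-4, -1).
Shift to the endpoint -1: with t = -1 − u (0 < u < 3), one computes f(-1 − u) = -u^3 - 8u^2 - 12u - 4.
All 4 nonzero coefficients of this polynomial in u are negative; hence for u > 0 the value is a sum of negative terms (the constant -4 among them).
Therefore f(t) < 0 throughout (-4, -1), and f has no zero there.

No such root exists.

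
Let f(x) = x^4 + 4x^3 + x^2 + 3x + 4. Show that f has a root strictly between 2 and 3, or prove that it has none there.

The endpoint values f(2) = 62 and f(3) = 211 are both positive. Claim: f(x) > 0 for every x in (2, 3).
Substitute x = 2 + u, where 0 < u < 1 on the interval. Expanding, f(2 + u) = u^4 + 12u^3 + 49u^2 + 87u + 62.
The nonzero coefficients here are all positive, so for u > 0 every term is positive (or zero), and the constant term 62 is strictly positive.
So f is strictly positive on (2, 3); no root exists in the interval.

No.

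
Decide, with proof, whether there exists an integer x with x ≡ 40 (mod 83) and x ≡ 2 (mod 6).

x = 206

Since 83 and 6 share no common factor, CRT says the pair of congruences has a solution (unique mod 498).
Any solution of the first congruence is x = 40 + 83t; substituting into the second, 83t ≡ 2 − 40 ≡ 4 (mod 6).
83 ≡ 5 (mod 6), so this reads 5t ≡ 4 (mod 6). Since 5·5 = 25 = 4·6 + 1, the inverse of 5 mod 6 is 5.
Multiplying by 5: t ≡ 5·4 = 20 ≡ 2 (mod 6).
With t = 2: x = 40 + 83·2 = 206.
Verify: 206 = 2·83 + 40 and 206 = 34·6 + 2. ✓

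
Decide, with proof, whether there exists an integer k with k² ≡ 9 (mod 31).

k = 3

Take k = 3. Then 3² = 9, and since 0 ≤ 9 < 31 this is already reduced: 3² ≡ 9 (mod 31).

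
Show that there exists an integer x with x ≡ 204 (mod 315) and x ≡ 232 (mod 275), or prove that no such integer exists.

No such integer exists.

gcd(315, 275) = 5. If x ≡ 204 (mod 315) and x ≡ 232 (mod 275), then x ≡ 204 (mod 5) and x ≡ 232 (mod 5).
However 204 ≡ 4 and 232 ≡ 2 (mod 5), and 4 ≠ 2.
Therefore no such x exists.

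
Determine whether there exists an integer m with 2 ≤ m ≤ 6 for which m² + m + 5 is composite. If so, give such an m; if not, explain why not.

m = 4

At m = 4: 4² + 4 + 5 = 25 = 5·5, which is composite.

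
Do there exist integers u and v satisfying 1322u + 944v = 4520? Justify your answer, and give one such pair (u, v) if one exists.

Since gcd(1322, 944) = 2 and 4520 = 2·2260, Bézout's identity guarantees a solution.
Dividing through by 2 reduces the equation to 661u + 472v = 2260.
Euclidean algorithm: 661 = 1·472 + 189, 472 = 2·189 + 94, 189 = 2·94 + 1, 94 = 94·1 + 0.
Working back up the chain: 1 = 189 − 2·94 = 189 − 2·(472 − 2·189) = −2·472 + 5·189 = −2·472 + 5·(661 − 1·472) = 5·661 − 7·472. So 661·5 + 472·(-7) = 1.
Multiplying through by 2260: u = 5·2260 = 11300, v = (-7)·2260 = -15820 is a solution.
Subtracting 23·472 from u and adding 23·661 to v gives the tidier solution (444, -617).
Check: 1322·444 + 944·(-617) = 586968 − 582448 = 4520. ✓

u = 444, v = -617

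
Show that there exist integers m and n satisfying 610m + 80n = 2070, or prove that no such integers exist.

Since gcd(610, 80) = 10 and 2070 = 10·207, Bézout's identity guarantees a solution.
Dividing through by 10 reduces the equation to 61m + 8n = 207.
Euclidean algorithm: 61 = 7·8 + 5, 8 = 1·5 + 3, 5 = 1·3 + 2, 3 = 1·2 + 1, 2 = 2·1 + 0.
Working back up the chain: 1 = 3 − 1·2 = 3 − (5 − 1·3) = −5 + 2·3 = −5 + 2·(8 − 1·5) = 2·8 − 3·5 = 2·8 − 3·(61 − 7·8) = −3·61 + 23·8. So 61·(-3) + 8·23 = 1.
Multiplying through by 207: m = (-3)·207 = -621, n = 23·207 = 4761 is a solution.
Shifting by a multiple of (8, −61) keeps it a solution: m = -621 + 78·8 = 3, n = 4761 − 78·61 = 3.
Check: 610·3 + 80·3 = 1830 + 240 = 2070. ✓

m = 3, n = 3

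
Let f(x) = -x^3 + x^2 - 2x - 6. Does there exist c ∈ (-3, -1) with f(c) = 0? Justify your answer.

Yes, such a c exists.

f(-3) = 36 and f(-1) = -2, which have opposite signs.
Since f is a polynomial it is continuous on [-3, -1].
By the Intermediate Value Theorem f must vanish at some point of (-3, -1).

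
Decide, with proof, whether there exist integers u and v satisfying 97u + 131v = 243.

Since gcd(97, 131) = 1, every integer is an integer combination of 97 and 131.
Euclidean algorithm: 131 = 1·97 + 34, 97 = 2·34 + 29, 34 = 1·29 + 5, 29 = 5·5 + 4, 5 = 1·4 + 1, 4 = 4·1 + 0.
Back-substituting, 1 = 5 − 1·4 = 5 − (29 − 5·5) = −29 + 6·5 = −29 + 6·(34 − 1·29) = 6·34 − 7·29 = 6·34 − 7·(97 − 2·34) = −7·97 + 20·34 = −7·97 + 20·(131 − 1·97) = 20·131 − 27·97; that is, 97·(-27) + 131·20 = 1.
Multiplying through by 243: u = (-27)·243 = -6561, v = 20·243 = 4860 is a solution.
Shifting by a multiple of (131, −97) keeps it a solution: u = -6561 + 51·131 = 120, v = 4860 − 51·97 = -87.
Check: 97·120 + 131·(-87) = 11640 − 11397 = 243. ✓

u = 120, v = -87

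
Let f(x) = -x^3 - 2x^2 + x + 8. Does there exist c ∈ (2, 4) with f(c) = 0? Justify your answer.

f(2) = -6 and f(4) = -84, both negative, so a sign-change argument is unavailable; we show f keeps this sign on the whole interval.
Substitute x = 2 + u, where 0 < u < 2 on the interval. Expanding, f(2 + u) = -u^3 - 8u^2 - 19u - 6.
All 4 nonzero coefficients of this polynomial in u are negative; hence for u > 0 the value is a sum of negative terms (the constant -6 among them).
So f is strictly negative on (2, 4); no root exists in the interval.

No.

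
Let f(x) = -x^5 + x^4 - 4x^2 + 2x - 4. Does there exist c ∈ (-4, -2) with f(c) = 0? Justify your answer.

The endpoint values f(-4) = 1204 and f(-2) = 24 are both positive. Claim: f(x) > 0 for every x in (-4, -2).
Shift to the endpoint -2: with x = -2 − u (0 < u < 2), one computes f(-2 − u) = u^5 + 11u^4 + 48u^3 + 100u^2 + 94u + 24.
All 6 nonzero coefficients of this polynomial in u are positive; hence for u > 0 the value is a sum of positive terms (the constant 24 among them).
So f is strictly positive on (-4, -2); no root exists in the interval.

No such root exists.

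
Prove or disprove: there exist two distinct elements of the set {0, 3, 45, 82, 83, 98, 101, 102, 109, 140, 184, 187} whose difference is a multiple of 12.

Residues mod 12: 0↦0, 3↦3, 45↦9, 82↦10, 83↦11, 98↦2, 101↦5, 102↦6, 109↦1, 140↦8, 184↦4, 187↦7.
These 12 residues are pairwise different, hence no difference of two elements is divisible by 12.

No such pair exists.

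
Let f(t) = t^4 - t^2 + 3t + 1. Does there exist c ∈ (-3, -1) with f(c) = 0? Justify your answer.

f(-3) = 64 and f(-1) = -2, which have opposite signs.
f is continuous everywhere (it is a polynomial), in particular on [-3, -1].
So by the Intermediate Value Theorem there is a c strictly between -3 and -1 with f(c) = 0.

Yes, such a c exists.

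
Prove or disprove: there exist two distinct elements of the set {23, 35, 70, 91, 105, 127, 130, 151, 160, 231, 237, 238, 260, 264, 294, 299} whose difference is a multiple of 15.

35 mod 15 = 5 and 260 mod 15 = 5, so 260 − 35 = 225 = 15·15.

The pair (35, 260) works.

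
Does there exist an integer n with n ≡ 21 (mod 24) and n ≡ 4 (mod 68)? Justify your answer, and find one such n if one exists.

gcd(24, 68) = 4. If n ≡ 21 (mod 24) and n ≡ 4 (mod 68), then n ≡ 21 (mod 4) and n ≡ 4 (mod 4).
These are incompatible: 21 − 4 = 17 is not divisible by 4.
Hence the system has no solution.

No, no such integer exists.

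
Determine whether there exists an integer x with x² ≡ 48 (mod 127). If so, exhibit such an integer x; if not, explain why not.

127 is prime, so by Euler's criterion 48 is a square mod 127 iff 48^((127−1)/2) = 48^63 ≡ 1 (mod 127).
Repeated squaring mod 127: 48^2 = 2304 ≡ 18; 48^4 ≡ 18² = 324 ≡ 70; 48^8 ≡ 70² = 4900 ≡ 74; 48^16 ≡ 74² = 5476 ≡ 15; 48^32 ≡ 15² = 225 ≡ 98.
Since 63 = 32 + 16 + 8 + 4 + 2 + 1, 48^63 ≡ 98 · 15 · 74 · 70 · 18 · 48; multiplying out mod 127: 98·15 = 1470 ≡ 73, then 73·74 = 5402 ≡ 68, then 68·70 = 4760 ≡ 61, then 61·18 = 1098 ≡ 82, then 82·48 = 3936 ≡ 126. Thus 48^63 ≡ 126 ≡ −1 (mod 127).
The value −1 means 48 is a non-residue modulo 127, so x² ≡ 48 (mod 127) is impossible.

There is no such integer.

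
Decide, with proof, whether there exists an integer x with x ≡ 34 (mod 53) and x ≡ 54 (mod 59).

x = 1942

gcd(53, 59) = 1, so the Chinese Remainder Theorem guarantees exactly one residue class mod 3127 satisfying both.
Write x = 34 + 53t and require 34 + 53t ≡ 54 (mod 59), i.e. 53t ≡ 20 (mod 59).
To invert 53 modulo 59: 59 = 1·53 + 6, 53 = 8·6 + 5, 6 = 1·5 + 1, 5 = 5·1 + 0, and unwinding, 1 = 6 − 1·5 = 6 − (53 − 8·6) = −53 + 9·6 = −53 + 9·(59 − 1·53) = 9·59 − 10·53. Thus 53⁻¹ ≡ -10 ≡ 49 (mod 59).
Therefore t ≡ 49·20 = 980 ≡ 36 (mod 59).
With t = 36: x = 34 + 53·36 = 1942.
Check: 1942 mod 53 = 34, 1942 mod 59 = 54. ✓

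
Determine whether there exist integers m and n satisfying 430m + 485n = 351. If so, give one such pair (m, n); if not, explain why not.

No such integers exist.

Both 430 and 485 are divisible by gcd(430, 485) = 5, hence so is any combination 430m + 485n.
But 351 = 5·70 + 1, so 5 ∤ 351.
Hence no integers m, n satisfy the equation.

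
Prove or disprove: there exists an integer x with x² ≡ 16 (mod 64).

x = 36 works: 36² = 1296, and 1296 − 16 = 1280 = 20·64.

x = 36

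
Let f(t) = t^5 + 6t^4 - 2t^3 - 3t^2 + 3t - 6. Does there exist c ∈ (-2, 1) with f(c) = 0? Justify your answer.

Yes, f has a root in the interval.

f(-2) = 56 and f(1) = -1, which have opposite signs.
f is continuous everywhere (it is a polynomial), in particular on [-2, 1].
By the Intermediate Value Theorem f must vanish at some point of (-2, 1).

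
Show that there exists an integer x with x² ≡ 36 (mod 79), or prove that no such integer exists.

Take x = 6. Then 6² = 36, and since 0 ≤ 36 < 79 this is already reduced: 6² ≡ 36 (mod 79).

x = 6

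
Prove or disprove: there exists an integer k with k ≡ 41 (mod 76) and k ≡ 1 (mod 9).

k = 649

Since 76 and 9 share no common factor, CRT says the pair of congruences has a solution (unique mod 684).
Write k = 41 + 76t and require 41 + 76t ≡ 1 (mod 9), i.e. 76t ≡ 5 (mod 9).
76 ≡ 4 (mod 9), so this reads 4t ≡ 5 (mod 9). Since 4·7 = 28 = 3·9 + 1, the inverse of 4 mod 9 is 7.
Therefore t ≡ 7·5 = 35 ≡ 8 (mod 9).
With t = 8: k = 41 + 76·8 = 649.
Indeed 649 ≡ 41 (mod 76) and 649 ≡ 1 (mod 9).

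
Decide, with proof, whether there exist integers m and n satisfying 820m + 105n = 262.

Any value of 820m + 105n is a multiple of gcd(820, 105) = 5.
But 262 = 5·52 + 2, so 5 ∤ 262.
Therefore 820m + 105n = 262 has no solution in integers.

No, no such integers exist.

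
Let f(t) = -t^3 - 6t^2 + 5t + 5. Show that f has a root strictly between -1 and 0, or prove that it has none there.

Yes, f has a root in the interval.

f(-1) = -5 and f(0) = 5, which have opposite signs.
f is continuous everywhere (it is a polynomial), in particular on [-1, 0].
By the Intermediate Value Theorem f must vanish at some point of (-1, 0).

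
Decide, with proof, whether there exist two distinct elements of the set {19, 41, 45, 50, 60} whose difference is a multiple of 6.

No, no such pair exists.

Two integers differ by a multiple of 6 exactly when they have the same residue mod 6. The residues are 19↦1, 41↦5, 45↦3, 50↦2, 60↦0.
No residue repeats among the 5 elements, so no pair has difference ≡ 0 (mod 6).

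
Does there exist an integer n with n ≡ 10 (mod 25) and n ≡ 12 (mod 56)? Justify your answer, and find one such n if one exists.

n = 460

Since 25 and 56 share no common factor, CRT says the pair of congruences has a solution (unique mod 1400).
Any solution of the first congruence is n = 10 + 25t; substituting into the second, 25t ≡ 12 − 10 ≡ 2 (mod 56).
Invert 25 mod 56 by the Euclidean algorithm: 56 = 2·25 + 6, 25 = 4·6 + 1, 6 = 6·1 + 0; back-substituting, 1 = 25 − 4·6 = 25 − 4·(56 − 2·25) = −4·56 + 9·25. Hence 25·9 ≡ 1, so 25⁻¹ ≡ 9 (mod 56).
Therefore t ≡ 9·2 = 18 (mod 56).
With t = 18: n = 10 + 25·18 = 460.
Indeed 460 ≡ 10 (mod 25) and 460 ≡ 12 (mod 56).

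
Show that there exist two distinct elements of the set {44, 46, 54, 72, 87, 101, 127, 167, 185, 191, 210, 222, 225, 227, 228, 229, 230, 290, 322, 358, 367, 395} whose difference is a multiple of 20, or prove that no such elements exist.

Both 87 and 127 leave remainder 7 on division by 20; their difference 40 = 2·20 is a multiple of 20.

87 and 127 are such a pair.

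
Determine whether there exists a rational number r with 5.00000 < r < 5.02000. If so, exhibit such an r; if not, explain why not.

Multiplying by 51: 51·5.00000 = 255.00000 and 51·5.02000 = 256.02000, so the integer 256 lies strictly between them.
Hence 256/51 is a rational number with 5.00000 < 256/51 < 5.02000.

r = 256/51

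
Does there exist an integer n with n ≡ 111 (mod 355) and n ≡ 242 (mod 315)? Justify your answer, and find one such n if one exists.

Reduce both congruences modulo 5, which divides 355 and 315: they say n ≡ 111 (mod 5) and n ≡ 242 (mod 5).
However 111 ≡ 1 and 242 ≡ 2 (mod 5), and 1 ≠ 2.
So no integer satisfies both congruences.

No such integer exists.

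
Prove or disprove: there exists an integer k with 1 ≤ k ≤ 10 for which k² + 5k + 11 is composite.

k = 3

At k = 3: 3² + 5·3 + 11 = 35 = 5·7, which is composite.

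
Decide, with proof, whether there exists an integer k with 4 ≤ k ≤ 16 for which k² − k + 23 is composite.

k = 12

At k = 12: 12² − 12 + 23 = 155 = 5·31, which is composite.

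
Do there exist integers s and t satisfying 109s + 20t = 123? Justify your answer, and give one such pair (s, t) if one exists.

s = 7, t = -32

109 and 20 are coprime, so 109s + 20t ranges over all of ℤ.
Run the Euclidean algorithm on 109 and 20: 109 = 5·20 + 9, 20 = 2·9 + 2, 9 = 4·2 + 1, 2 = 2·1 + 0.
Back-substituting, 1 = 9 − 4·2 = 9 − 4·(20 − 2·9) = −4·20 + 9·9 = −4·20 + 9·(109 − 5·20) = 9·109 − 49·20; that is, 109·9 + 20·(-49) = 1.
Multiplying through by 123: s = 9·123 = 1107, t = (-49)·123 = -6027 is a solution.
Shifting by a multiple of (20, −109) keeps it a solution: s = 1107 − 55·20 = 7, t = -6027 + 55·109 = -32.
Check: 109·7 + 20·(-32) = 763 − 640 = 123. ✓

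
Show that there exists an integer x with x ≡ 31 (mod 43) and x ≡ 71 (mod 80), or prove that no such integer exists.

x = 1751

Since 43 and 80 share no common factor, CRT says the pair of congruences has a solution (unique mod 3440).
Any solution of the first congruence is x = 31 + 43t; substituting into the second, 43t ≡ 71 − 31 ≡ 40 (mod 80).
Since 43·67 = 2881 = 36·80 + 1, the inverse of 43 mod 80 is 67.
Therefore t ≡ 67·40 = 2680 ≡ 40 (mod 80).
With t = 40: x = 31 + 43·40 = 1751.
Check: 1751 mod 43 = 31, 1751 mod 80 = 71. ✓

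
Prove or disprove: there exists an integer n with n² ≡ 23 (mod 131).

No such integer exists.

131 is prime, so by Euler's criterion 23 is a square mod 131 iff 23^((131−1)/2) = 23^65 ≡ 1 (mod 131).
Repeated squaring mod 131: 23^2 = 529 ≡ 5; 23^4 ≡ 5² = 25 ≡ 25; 23^8 ≡ 25² = 625 ≡ 101; 23^16 ≡ 101² = 10201 ≡ 114; 23^32 ≡ 114² = 12996 ≡ 27; 23^64 ≡ 27² = 729 ≡ 74.
Since 65 = 64 + 1, 23^65 ≡ 74 · 23; multiplying out mod 131: 74·23 = 1702 ≡ 130. Thus 23^65 ≡ 130 ≡ −1 (mod 131).
By Euler's criterion 23 is a quadratic non-residue mod 131: no n satisfies n² ≡ 23 (mod 131).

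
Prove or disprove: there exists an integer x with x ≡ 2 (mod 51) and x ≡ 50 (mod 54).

x = 104

gcd(51, 54) = 3. A simultaneous solution exists iff 2 ≡ 50 (mod 3); here 2 mod 3 = 2 = 50 mod 3, so it does.
The integers ≡ 2 (mod 51) are 2, 53, 104, …; their remainders mod 54 are 2, 53, 50, so x = 104 is the first that is ≡ 50 (mod 54).
Indeed 104 ≡ 2 (mod 51) and 104 ≡ 50 (mod 54).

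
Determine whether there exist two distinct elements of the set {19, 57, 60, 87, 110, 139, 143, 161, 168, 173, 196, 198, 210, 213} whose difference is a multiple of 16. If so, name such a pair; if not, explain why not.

Reduce each element modulo 16: 19↦3, 57↦9, 60↦12, 87↦7, 110↦14, 139↦11, 143↦15, 161↦1, 168↦8, 173↦13, 196↦4, 198↦6, 210↦2, 213↦5.
No residue repeats among the 14 elements, so no pair has difference ≡ 0 (mod 16).

There is no such pair.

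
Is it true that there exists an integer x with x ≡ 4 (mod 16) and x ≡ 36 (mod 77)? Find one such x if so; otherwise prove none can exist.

gcd(16, 77) = 1, so the Chinese Remainder Theorem guarantees exactly one residue class mod 1232 satisfying both.
Write x = 4 + 16t and require 4 + 16t ≡ 36 (mod 77), i.e. 16t ≡ 32 (mod 77).
Since 16·53 = 848 = 11·77 + 1, the inverse of 16 mod 77 is 53.
Multiplying by 53: t ≡ 53·32 = 1696 ≡ 2 (mod 77).
With t = 2: x = 4 + 16·2 = 36.
Verify: 36 = 2·16 + 4 and 36 = 0·77 + 36. ✓

x = 36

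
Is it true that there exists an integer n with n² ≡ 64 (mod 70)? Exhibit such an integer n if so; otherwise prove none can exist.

Take n = 8. Then 8² = 64, and since 0 ≤ 64 < 70 this is already reduced: 8² ≡ 64 (mod 70).

n = 8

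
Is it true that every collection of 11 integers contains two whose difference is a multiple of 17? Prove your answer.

No; for instance {13, 14, 15, 16, 17, 18, 19, 20, 21, 22, 23} is a counterexample.

Try 11 consecutive integers, 13, 14, …, 23. Their remainders mod 17 are 13, 14, 15, 16, 0, 1, 2, 3, 4, 5, 6 — pairwise different, as any 11 ≤ 17 consecutive integers have distinct residues.
No two share a residue, so no pair has difference divisible by 17; the claim fails for this set.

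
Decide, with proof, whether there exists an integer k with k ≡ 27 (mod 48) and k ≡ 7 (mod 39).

Both moduli are multiples of 3 = gcd(48, 39), so any solution would satisfy k ≡ 27 and k ≡ 7 modulo 3 simultaneously.
However 27 ≡ 0 and 7 ≡ 1 (mod 3), and 0 ≠ 1.
So no integer satisfies both congruences.

No, no such integer exists.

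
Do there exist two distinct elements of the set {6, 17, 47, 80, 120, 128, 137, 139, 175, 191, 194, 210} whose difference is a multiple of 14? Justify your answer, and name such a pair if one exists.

There is no such pair.

Reduce each element modulo 14: 6↦6, 17↦3, 47↦5, 80↦10, 120↦8, 128↦2, 137↦11, 139↦13, 175↦7, 191↦9, 194↦12, 210↦0.
No residue repeats among the 12 elements, so no pair has difference ≡ 0 (mod 14).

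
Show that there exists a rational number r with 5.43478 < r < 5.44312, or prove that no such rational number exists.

r = 87/16

Multiplying by 16: 16·5.43478 = 86.95648 and 16·5.44312 = 87.08992, so the integer 87 lies strictly between them.
So r = 87/16 works: it is a ratio of integers, and dividing 16·5.43478 < 87 < 16·5.44312 through by 16 gives 5.43478 < 87/16 < 5.44312.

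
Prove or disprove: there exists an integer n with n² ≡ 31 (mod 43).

n = 17

Take n = 17. Then 17² = 289 = 6·43 + 31, so 17² ≡ 31 (mod 43).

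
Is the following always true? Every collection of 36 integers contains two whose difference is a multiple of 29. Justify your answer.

True.

Each integer lies in one of the 29 residue classes modulo 29.
Since 36 > 29, two of the 36 integers must share a residue class by the pigeonhole principle; call them a and b.
Their difference a − b is then a multiple of 29.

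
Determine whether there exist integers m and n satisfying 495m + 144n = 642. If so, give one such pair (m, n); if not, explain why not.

Any value of 495m + 144n is a multiple of gcd(495, 144) = 9.
But 642 is not a multiple of 9 (it leaves remainder 3).
Hence no integers m, n satisfy the equation.

There are no such integers.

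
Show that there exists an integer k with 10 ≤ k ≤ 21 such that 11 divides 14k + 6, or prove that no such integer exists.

k = 20 works, since 14·20 + 6 = 286 = 26·11.

k = 20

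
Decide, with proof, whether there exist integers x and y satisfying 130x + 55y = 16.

No such integers exist.

Both 130 and 55 are divisible by gcd(130, 55) = 5, hence so is any combination 130x + 55y.
But 16 = 5·3 + 1, so 5 ∤ 16.
Therefore 130x + 55y = 16 has no solution in integers.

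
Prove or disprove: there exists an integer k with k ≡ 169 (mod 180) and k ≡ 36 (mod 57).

gcd(180, 57) = 3. If k ≡ 169 (mod 180) and k ≡ 36 (mod 57), then k ≡ 169 (mod 3) and k ≡ 36 (mod 3).
However 169 ≡ 1 and 36 ≡ 0 (mod 3), and 1 ≠ 0.
Hence the system has no solution.

There is no such integer.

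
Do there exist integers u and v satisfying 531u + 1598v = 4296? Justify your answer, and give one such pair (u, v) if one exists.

u = 938, v = -309

531 and 1598 are coprime, so 531u + 1598v ranges over all of ℤ.
Run the Euclidean algorithm on 1598 and 531: 1598 = 3·531 + 5, 531 = 106·5 + 1, 5 = 5·1 + 0.
Back-substituting, 1 = 531 − 106·5 = 531 − 106·(1598 − 3·531) = −106·1598 + 319·531; that is, 531·319 + 1598·(-106) = 1.
Multiplying through by 4296: u = 319·4296 = 1370424, v = (-106)·4296 = -455376 is a solution.
The general solution is u = 1370424 + 1598k, v = -455376 − 531k; taking k = -857 gives the smaller pair u = 938, v = -309.
Check: 531·938 + 1598·(-309) = 498078 − 493782 = 4296. ✓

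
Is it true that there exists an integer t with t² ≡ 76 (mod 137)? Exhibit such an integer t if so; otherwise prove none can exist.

Take t = 79. Then 79² = 6241 = 45·137 + 76, so 79² ≡ 76 (mod 137).

t = 79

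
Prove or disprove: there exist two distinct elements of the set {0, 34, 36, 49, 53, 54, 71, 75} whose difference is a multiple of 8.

No, no such pair exists.

Residues mod 8: 0↦0, 34↦2, 36↦4, 49↦1, 53↦5, 54↦6, 71↦7, 75↦3.
No residue repeats among the 8 elements, so no pair has difference ≡ 0 (mod 8).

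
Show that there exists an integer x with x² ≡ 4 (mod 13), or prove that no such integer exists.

x = 11 works: 11² = 121, and 121 − 4 = 117 = 9·13.

x = 11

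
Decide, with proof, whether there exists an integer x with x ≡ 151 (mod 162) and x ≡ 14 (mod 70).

Both moduli are multiples of 2 = gcd(162, 70), so any solution would satisfy x ≡ 151 and x ≡ 14 modulo 2 simultaneously.
These are incompatible: 151 − 14 = 137 is not divisible by 2.
So no integer satisfies both congruences.

There is no such integer.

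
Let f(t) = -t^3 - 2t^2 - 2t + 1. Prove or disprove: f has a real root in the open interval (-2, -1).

f has no root in that interval.

f(-2) = 5 and f(-1) = 2, both positive.
The derivative f'(t) = -3t^2 - 4t - 2 is a quadratic with discriminant (-4)² − 4·(-3)·(-2) = -8 < 0; it never vanishes, so it is always negative (sign of the leading coefficient).
So f is strictly decreasing; between -2 and -1 its values lie between f(-2) = 5 and f(-1) = 2, all positive. Therefore f has no root in (-2, -1).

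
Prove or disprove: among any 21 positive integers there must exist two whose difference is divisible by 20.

Partition the integers by their residue mod 20; there are 20 classes.
Placing 21 integers into 20 classes, some class receives at least two — say a and b.
Equal remainders mean a − b ≡ 0 (mod 20), so 20 divides their difference.

Yes.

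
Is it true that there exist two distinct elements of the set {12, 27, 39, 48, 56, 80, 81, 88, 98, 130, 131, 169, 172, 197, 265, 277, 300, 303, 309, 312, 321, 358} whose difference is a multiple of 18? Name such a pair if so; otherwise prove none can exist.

Reduce each element mod 18: 12↦12, 27↦9, 39↦3, 48↦12, 56↦2, 80↦8, 81↦9, 88↦16, 98↦8, 130↦4, 131↦5, 169↦7, 172↦10, 197↦17, 265↦13, 277↦7, 300↦12, 303↦15, 309↦3, 312↦6, 321↦15, 358↦16. The residue 12 repeats (at 12 and 48), and 48 − 12 = 36 = 2·18.

Yes: 12 and 48.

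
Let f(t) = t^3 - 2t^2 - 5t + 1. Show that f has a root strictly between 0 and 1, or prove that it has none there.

f(0) = 1 and f(1) = -5, which have opposite signs.
f is continuous everywhere (it is a polynomial), in particular on [0, 1].
By the Intermediate Value Theorem, f takes the value 0 somewhere in the open interval.

Such a root exists.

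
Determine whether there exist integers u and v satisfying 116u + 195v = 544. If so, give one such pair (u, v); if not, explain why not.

u = 119, v = -68

116 and 195 are coprime, so 116u + 195v ranges over all of ℤ.
Run the Euclidean algorithm on 195 and 116: 195 = 1·116 + 79, 116 = 1·79 + 37, 79 = 2·37 + 5, 37 = 7·5 + 2, 5 = 2·2 + 1, 2 = 2·1 + 0.
Working back up the chain: 1 = 5 − 2·2 = 5 − 2·(37 − 7·5) = −2·37 + 15·5 = −2·37 + 15·(79 − 2·37) = 15·79 − 32·37 = 15·79 − 32·(116 − 1·79) = −32·116 + 47·79 = −32·116 + 47·(195 − 1·116) = 47·195 − 79·116. So 116·(-79) + 195·47 = 1.
Times 544: 116·(-42976) + 195·25568 = 544, so (-42976, 25568) solves it.
Shifting by a multiple of (195, −116) keeps it a solution: u = -42976 + 221·195 = 119, v = 25568 − 221·116 = -68.
Check: 116·119 + 195·(-68) = 13804 − 13260 = 544. ✓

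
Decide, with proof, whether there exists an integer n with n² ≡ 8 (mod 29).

There is no such integer.

Apply Euler's criterion with the prime 29: 8 is a quadratic residue iff 8^14 ≡ 1 (mod 29), and a non-residue iff it is ≡ −1.
Repeated squaring mod 29: 8^2 = 64 ≡ 6; 8^4 ≡ 6² = 36 ≡ 7; 8^8 ≡ 7² = 49 ≡ 20.
Since 14 = 8 + 4 + 2, 8^14 ≡ 20 · 7 · 6; multiplying out mod 29: 20·7 = 140 ≡ 24, then 24·6 = 144 ≡ 28. Thus 8^14 ≡ 28 ≡ −1 (mod 29).
The value −1 means 8 is a non-residue modulo 29, so n² ≡ 8 (mod 29) is impossible.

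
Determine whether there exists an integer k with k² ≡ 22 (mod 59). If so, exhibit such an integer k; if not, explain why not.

k = 50 works: 50² = 2500, and 2500 − 22 = 2478 = 42·59.

k = 50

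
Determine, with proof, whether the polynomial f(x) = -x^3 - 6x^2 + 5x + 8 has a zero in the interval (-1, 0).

f(-1) = -2 and f(0) = 8, which have opposite signs.
As a polynomial, f is continuous on every closed interval.
By the Intermediate Value Theorem, f takes the value 0 somewhere in the open interval.

Yes, f has a root in the interval.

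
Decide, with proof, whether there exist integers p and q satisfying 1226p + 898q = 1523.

There are no such integers.

Any value of 1226p + 898q is a multiple of gcd(1226, 898) = 2.
However 1523 leaves remainder 1 on division by 2.
Hence no integers p, q satisfy the equation.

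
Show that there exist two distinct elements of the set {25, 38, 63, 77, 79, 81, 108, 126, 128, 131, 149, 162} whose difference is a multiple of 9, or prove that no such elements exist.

Reduce each element mod 9: 25↦7, 38↦2, 63↦0, 77↦5, 79↦7, 81↦0, 108↦0, 126↦0, 128↦2, 131↦5, 149↦5, 162↦0. The residue 7 repeats (at 25 and 79), and 79 − 25 = 54 = 6·9.

25 and 79 are such a pair.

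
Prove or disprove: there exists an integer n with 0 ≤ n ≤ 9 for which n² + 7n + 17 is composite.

At n = 5: 5² + 7·5 + 17 = 77 = 7·11, which is composite.

n = 5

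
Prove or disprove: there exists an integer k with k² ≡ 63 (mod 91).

No such integer exists.

Reduce modulo 13, which divides 91: we would need k² ≡ 11 (mod 13).
Squares mod 13 repeat after k = 6 (as (−k)² = k²); for k = 0..6 they are 0, 1, 4, 9, 3, 12, 10.
So the quadratic residues mod 13 are {0, 1, 3, 4, 9, 10, 12}, and 11 is not among them.
Hence no integer k has k² ≡ 63 (mod 91).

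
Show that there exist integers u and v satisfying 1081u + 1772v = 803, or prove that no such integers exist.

Since gcd(1081, 1772) = 1, every integer is an integer combination of 1081 and 1772.
Run the Euclidean algorithm on 1772 and 1081: 1772 = 1·1081 + 691, 1081 = 1·691 + 390, 691 = 1·390 + 301, 390 = 1·301 + 89, 301 = 3·89 + 34, 89 = 2·34 + 21, 34 = 1·21 + 13, 21 = 1·13 + 8, 13 = 1·8 + 5, 8 = 1·5 + 3, 5 = 1·3 + 2, 3 = 1·2 + 1, 2 = 2·1 + 0.
Unwinding: 1 = 3 − 1·2 = 3 − (5 − 1·3) = −5 + 2·3 = −5 + 2·(8 − 1·5) = 2·8 − 3·5 = 2·8 − 3·(13 − 1·8) = −3·13 + 5·8 = −3·13 + 5·(21 − 1·13) = 5·21 − 8·13 = 5·21 − 8·(34 − 1·21) = −8·34 + 13·21 = −8·34 + 13·(89 − 2·34) = 13·89 − 34·34 = 13·89 − 34·(301 − 3·89) = −34·301 + 115·89 = −34·301 + 115·(390 − 1·301) = 115·390 − 149·301 = 115·390 − 149·(691 − 1·390) = −149·691 + 264·390 = −149·691 + 264·(1081 − 1·691) = 264·1081 − 413·691 = 264·1081 − 413·(1772 − 1·1081) = −413·1772 + 677·1081, i.e. 1081·677 + 1772·(-413) = 1.
Times 803: 1081·543631 + 1772·(-331639) = 803, so (543631, -331639) solves it.
Shifting by a multiple of (1772, −1081) keeps it a solution: u = 543631 − 306·1772 = 1399, v = -331639 + 306·1081 = -853.
Check: 1081·1399 + 1772·(-853) = 1512319 − 1511516 = 803. ✓

u = 1399, v = -853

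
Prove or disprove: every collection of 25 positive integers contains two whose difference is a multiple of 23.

Yes.

Partition the integers by their residue mod 23; there are 23 classes.
With 25 integers and only 23 classes, the pigeonhole principle forces two of them, say a and b, into the same class.
Equal remainders mean a − b ≡ 0 (mod 23), so 23 divides their difference.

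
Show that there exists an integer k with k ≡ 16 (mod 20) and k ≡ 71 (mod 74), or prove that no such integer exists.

There is no such integer.

Reduce both congruences modulo 2, which divides 20 and 74: they say k ≡ 16 (mod 2) and k ≡ 71 (mod 2).
But 16 mod 2 = 0 while 71 mod 2 = 1, a contradiction.
So no integer satisfies both congruences.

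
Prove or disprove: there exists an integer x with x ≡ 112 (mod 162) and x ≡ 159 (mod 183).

No, no such integer exists.

Reduce both congruences modulo 3, which divides 162 and 183: they say x ≡ 112 (mod 3) and x ≡ 159 (mod 3).
However 112 ≡ 1 and 159 ≡ 0 (mod 3), and 1 ≠ 0.
Hence the system has no solution.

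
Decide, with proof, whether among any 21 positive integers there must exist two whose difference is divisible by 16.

Yes.

Each integer lies in one of the 16 residue classes modulo 16.
With 21 integers and only 16 classes, the pigeonhole principle forces two of them, say a and b, into the same class.
Equal remainders mean a − b ≡ 0 (mod 16), so 16 divides their difference.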